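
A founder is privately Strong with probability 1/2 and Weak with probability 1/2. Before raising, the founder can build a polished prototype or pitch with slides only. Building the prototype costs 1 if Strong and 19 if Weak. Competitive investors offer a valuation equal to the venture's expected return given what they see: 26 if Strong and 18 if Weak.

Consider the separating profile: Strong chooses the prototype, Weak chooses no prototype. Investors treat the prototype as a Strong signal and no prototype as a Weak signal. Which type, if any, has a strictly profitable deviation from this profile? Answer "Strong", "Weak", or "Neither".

Neither

The prototype pays 26; no prototype pays 18.
Strong: assigned the prototype, nets 26 − 1 = 25; deviating to no prototype nets 18.
Weak: assigned no prototype, nets 18; deviating to the prototype nets 26 − 19 = 7.
Both types strictly prefer their assigned action; no profitable deviation.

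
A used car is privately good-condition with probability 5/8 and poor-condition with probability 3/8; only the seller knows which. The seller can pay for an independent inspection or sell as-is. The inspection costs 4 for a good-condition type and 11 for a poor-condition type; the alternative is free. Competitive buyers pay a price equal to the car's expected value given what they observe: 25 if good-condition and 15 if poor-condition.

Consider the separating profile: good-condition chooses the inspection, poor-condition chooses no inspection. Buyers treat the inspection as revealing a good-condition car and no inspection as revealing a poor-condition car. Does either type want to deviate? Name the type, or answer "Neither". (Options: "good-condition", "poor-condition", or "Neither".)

Neither

The inspection pays 25; no inspection pays 15.
good-condition: assigned the inspection, nets 25 − 4 = 21; deviating to no inspection nets 15.
poor-condition: assigned no inspection, nets 15; deviating to the inspection nets 25 − 11 = 14.
Both types strictly prefer their assigned action; no profitable deviation.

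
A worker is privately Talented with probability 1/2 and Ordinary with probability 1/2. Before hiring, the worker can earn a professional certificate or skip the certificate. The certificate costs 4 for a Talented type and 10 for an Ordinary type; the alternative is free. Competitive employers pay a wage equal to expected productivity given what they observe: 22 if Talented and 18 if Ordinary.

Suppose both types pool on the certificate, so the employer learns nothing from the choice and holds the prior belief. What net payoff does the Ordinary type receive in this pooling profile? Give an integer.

10

Pooled wage = 1/2·22 + 1/2·18 = 20.
Ordinary pays cost 10 for the certificate, so net payoff = 20 − 10 = 10.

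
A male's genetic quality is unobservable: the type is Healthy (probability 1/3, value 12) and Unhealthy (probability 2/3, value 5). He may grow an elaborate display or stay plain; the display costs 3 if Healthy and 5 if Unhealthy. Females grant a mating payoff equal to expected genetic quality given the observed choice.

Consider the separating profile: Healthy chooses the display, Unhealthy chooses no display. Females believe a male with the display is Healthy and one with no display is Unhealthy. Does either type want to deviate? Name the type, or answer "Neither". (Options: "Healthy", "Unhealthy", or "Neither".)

Unhealthy

The display pays 12; no display pays 5.
Healthy: assigned the display, nets 12 − 3 = 9; deviating to no display nets 5.
Unhealthy: assigned no display, nets 5; deviating to the display nets 12 − 5 = 7.
The Unhealthy type gains 2 by deviating.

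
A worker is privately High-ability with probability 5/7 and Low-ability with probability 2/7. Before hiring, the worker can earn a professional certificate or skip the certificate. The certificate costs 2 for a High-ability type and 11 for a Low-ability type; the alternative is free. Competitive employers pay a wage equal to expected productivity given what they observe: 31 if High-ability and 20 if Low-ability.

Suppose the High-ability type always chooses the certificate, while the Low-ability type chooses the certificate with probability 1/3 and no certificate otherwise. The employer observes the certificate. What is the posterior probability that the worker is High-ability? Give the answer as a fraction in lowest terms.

P(the certificate) = (5/7)·1 + (2/7)·(1/3) = 17/21.
By Bayes' rule, P(High-ability | the certificate) = (5/7) / (17/21) = 15/17.

15/17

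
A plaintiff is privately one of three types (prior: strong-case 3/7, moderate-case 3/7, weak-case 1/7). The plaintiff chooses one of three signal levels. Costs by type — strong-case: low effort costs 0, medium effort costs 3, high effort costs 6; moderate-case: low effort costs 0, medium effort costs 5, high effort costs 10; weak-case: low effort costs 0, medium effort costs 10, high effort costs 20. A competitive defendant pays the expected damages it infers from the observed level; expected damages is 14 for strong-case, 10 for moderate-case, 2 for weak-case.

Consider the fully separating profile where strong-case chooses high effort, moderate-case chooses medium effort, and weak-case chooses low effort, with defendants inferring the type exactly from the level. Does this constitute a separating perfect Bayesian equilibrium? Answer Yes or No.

Separating settlements: high effort → 14, medium effort → 10, low effort → 2.
strong-case (assigned high effort): low effort: 2 − 0 = 2; medium effort: 10 − 3 = 7; high effort: 14 − 6 = 8. strong-case stays.
moderate-case (assigned medium effort): low effort: 2 − 0 = 2; medium effort: 10 − 5 = 5; high effort: 14 − 10 = 4. moderate-case stays.
weak-case (assigned low effort): low effort: 2 − 0 = 2; medium effort: 10 − 10 = 0; high effort: 14 − 20 = -6. weak-case stays.
Every type prefers its assigned level; separation holds.

Yes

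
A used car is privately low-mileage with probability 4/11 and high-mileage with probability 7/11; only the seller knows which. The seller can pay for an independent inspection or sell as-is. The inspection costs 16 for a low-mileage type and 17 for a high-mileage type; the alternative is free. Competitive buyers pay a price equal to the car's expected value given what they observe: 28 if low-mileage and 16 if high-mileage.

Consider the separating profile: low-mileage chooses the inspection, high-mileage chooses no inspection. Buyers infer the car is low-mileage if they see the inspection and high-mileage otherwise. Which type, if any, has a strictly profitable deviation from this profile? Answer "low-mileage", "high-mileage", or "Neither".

The inspection pays 28; no inspection pays 16.
low-mileage: assigned the inspection, nets 28 − 16 = 12; deviating to no inspection nets 16.
high-mileage: assigned no inspection, nets 16; deviating to the inspection nets 28 − 17 = 11.
The low-mileage type gains 4 by deviating.

low-mileage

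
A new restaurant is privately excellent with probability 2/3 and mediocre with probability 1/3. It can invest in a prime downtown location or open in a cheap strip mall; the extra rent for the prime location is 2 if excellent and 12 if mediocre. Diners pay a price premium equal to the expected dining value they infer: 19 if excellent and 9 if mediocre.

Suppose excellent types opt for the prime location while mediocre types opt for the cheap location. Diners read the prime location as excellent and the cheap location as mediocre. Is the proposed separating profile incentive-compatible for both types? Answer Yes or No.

Under these beliefs, the prime location earns price premium 19 and the cheap location earns price premium 9.
excellent: the prime location nets 19 − 2 = 17; the cheap location nets 9. excellent prefers the prime location.
mediocre: the prime location nets 19 − 12 = 7; the cheap location nets 9. mediocre prefers the cheap location.
Neither type deviates, so the separating profile is an equilibrium.

Yes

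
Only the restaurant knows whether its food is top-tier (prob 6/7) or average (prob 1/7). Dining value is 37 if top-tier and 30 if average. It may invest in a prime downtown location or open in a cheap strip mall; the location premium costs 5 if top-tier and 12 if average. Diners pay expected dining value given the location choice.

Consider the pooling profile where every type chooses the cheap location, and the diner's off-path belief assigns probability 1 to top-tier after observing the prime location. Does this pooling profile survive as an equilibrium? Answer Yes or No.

Yes

On path, the diner holds the prior and pays 6/7·37 + 1/7·30 = 36. Off path (the prime location), believing top-tier, it pays 37.
top-tier: the cheap location nets 36; the prime location nets 37 − 5 = 32. top-tier stays.
average: the cheap location nets 36; the prime location nets 37 − 12 = 25. average stays.
No type deviates, so pooling is sustained.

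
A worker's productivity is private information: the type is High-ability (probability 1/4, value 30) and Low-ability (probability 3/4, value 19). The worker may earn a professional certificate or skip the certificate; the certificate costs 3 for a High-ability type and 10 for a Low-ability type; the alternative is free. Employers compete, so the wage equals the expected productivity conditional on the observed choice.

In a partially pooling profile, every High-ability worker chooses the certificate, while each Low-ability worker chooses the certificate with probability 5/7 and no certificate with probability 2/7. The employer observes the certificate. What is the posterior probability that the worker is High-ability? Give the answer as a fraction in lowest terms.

7/22

P(the certificate) = (1/4)·1 + (3/4)·(5/7) = 11/14.
By Bayes' rule, P(High-ability | the certificate) = (1/4) / (11/14) = 7/22.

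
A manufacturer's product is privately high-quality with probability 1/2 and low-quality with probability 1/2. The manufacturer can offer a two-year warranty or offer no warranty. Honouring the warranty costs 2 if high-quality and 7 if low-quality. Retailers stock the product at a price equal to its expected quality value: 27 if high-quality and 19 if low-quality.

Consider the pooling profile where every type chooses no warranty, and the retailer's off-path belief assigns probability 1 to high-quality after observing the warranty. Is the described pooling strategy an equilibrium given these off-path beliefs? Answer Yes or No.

On path, the retailer holds the prior and pays 1/2·27 + 1/2·19 = 23. Off path (the warranty), believing high-quality, it pays 27.
high-quality: no warranty nets 23; the warranty nets 27 − 2 = 25. high-quality would deviate.
low-quality: no warranty nets 23; the warranty nets 27 − 7 = 20. low-quality stays.
A type deviates, so pooling fails.

No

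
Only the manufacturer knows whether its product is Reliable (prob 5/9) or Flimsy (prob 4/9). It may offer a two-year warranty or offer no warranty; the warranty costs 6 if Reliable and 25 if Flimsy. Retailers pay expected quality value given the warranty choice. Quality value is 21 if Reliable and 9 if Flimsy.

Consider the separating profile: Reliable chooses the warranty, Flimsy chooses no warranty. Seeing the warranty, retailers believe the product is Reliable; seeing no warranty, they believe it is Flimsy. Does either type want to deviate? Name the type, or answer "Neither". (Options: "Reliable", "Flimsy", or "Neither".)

The warranty pays 21; no warranty pays 9.
Reliable: assigned the warranty, nets 21 − 6 = 15; deviating to no warranty nets 9.
Flimsy: assigned no warranty, nets 9; deviating to the warranty nets 21 − 25 = -4.
Both types strictly prefer their assigned action; no profitable deviation.

Neither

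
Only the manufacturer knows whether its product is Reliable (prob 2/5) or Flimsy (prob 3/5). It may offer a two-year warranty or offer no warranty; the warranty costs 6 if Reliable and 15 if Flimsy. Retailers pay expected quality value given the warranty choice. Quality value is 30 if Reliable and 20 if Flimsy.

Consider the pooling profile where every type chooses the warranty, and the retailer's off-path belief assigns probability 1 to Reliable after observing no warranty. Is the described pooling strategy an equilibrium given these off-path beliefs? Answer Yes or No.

On path, the retailer holds the prior and pays 2/5·30 + 3/5·20 = 24. Off path (no warranty), believing Reliable, it pays 30.
Reliable: the warranty nets 24 − 6 = 18; no warranty nets 30. Reliable would deviate.
Flimsy: the warranty nets 24 − 15 = 9; no warranty nets 30. Flimsy would deviate.
A type deviates, so pooling fails.

No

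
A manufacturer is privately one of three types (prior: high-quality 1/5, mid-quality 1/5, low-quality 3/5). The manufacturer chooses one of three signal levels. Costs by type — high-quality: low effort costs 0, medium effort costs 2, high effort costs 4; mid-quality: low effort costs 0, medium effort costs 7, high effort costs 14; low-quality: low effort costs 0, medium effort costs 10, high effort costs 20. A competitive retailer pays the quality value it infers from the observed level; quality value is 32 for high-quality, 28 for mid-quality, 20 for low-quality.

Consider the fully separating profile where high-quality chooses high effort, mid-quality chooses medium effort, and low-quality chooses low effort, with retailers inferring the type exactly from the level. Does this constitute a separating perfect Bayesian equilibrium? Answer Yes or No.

Separating prices: high effort → 32, medium effort → 28, low effort → 20.
high-quality (assigned high effort): low effort: 20 − 0 = 20; medium effort: 28 − 2 = 26; high effort: 32 − 4 = 28. high-quality stays.
mid-quality (assigned medium effort): low effort: 20 − 0 = 20; medium effort: 28 − 7 = 21; high effort: 32 − 14 = 18. mid-quality stays.
low-quality (assigned low effort): low effort: 20 − 0 = 20; medium effort: 28 − 10 = 18; high effort: 32 − 20 = 12. low-quality stays.
Every type prefers its assigned level; separation holds.

Yes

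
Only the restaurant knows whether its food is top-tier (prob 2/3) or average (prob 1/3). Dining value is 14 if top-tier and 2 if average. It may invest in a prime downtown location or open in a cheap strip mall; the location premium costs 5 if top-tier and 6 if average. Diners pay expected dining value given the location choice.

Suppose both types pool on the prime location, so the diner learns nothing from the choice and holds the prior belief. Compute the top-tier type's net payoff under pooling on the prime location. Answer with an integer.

5

Pooled price premium = 2/3·14 + 1/3·2 = 10.
top-tier pays cost 5 for the prime location, so net payoff = 10 − 5 = 5.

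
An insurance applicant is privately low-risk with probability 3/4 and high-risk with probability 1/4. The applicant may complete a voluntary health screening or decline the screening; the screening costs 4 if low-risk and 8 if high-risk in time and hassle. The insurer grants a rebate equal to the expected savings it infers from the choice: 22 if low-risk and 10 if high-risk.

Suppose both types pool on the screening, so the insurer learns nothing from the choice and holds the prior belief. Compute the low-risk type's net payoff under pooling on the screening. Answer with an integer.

Pooled rebate = 3/4·22 + 1/4·10 = 19.
low-risk pays cost 4 for the screening, so net payoff = 19 − 4 = 15.

15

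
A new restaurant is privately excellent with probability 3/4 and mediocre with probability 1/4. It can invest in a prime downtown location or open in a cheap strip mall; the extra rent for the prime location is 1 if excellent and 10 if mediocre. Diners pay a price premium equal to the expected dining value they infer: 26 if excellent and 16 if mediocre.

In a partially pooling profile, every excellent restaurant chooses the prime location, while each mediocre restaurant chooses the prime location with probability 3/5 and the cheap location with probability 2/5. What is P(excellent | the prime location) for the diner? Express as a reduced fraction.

P(the prime location) = (3/4)·1 + (1/4)·(3/5) = 9/10.
By Bayes' rule, P(excellent | the prime location) = (3/4) / (9/10) = 5/6.

5/6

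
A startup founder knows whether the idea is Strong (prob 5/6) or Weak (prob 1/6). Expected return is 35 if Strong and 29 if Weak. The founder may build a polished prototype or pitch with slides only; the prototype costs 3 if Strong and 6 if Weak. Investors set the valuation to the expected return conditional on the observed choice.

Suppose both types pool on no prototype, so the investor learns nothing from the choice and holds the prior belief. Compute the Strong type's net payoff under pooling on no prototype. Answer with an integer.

34

Pooled valuation = 5/6·35 + 1/6·29 = 34.
Strong pays no cost for no prototype, so net payoff = 34.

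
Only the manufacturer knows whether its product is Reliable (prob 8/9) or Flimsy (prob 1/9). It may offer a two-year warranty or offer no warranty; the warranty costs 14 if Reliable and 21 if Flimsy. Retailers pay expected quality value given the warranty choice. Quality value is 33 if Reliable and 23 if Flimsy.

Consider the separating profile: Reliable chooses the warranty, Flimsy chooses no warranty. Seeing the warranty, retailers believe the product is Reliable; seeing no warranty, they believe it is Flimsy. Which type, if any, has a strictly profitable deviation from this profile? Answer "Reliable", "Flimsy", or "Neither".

Reliable

The warranty pays 33; no warranty pays 23.
Reliable: assigned the warranty, nets 33 − 14 = 19; deviating to no warranty nets 23.
Flimsy: assigned no warranty, nets 23; deviating to the warranty nets 33 − 21 = 12.
The Reliable type gains 4 by deviating.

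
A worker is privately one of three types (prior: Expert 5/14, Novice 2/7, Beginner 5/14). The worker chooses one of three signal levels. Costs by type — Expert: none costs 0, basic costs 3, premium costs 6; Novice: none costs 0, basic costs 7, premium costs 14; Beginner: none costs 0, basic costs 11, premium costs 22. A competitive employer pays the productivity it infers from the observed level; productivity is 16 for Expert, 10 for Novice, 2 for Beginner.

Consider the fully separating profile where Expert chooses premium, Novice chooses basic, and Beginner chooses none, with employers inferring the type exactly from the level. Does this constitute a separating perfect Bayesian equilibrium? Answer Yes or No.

Separating wages: premium → 16, basic → 10, none → 2.
Expert (assigned premium): none: 2 − 0 = 2; basic: 10 − 3 = 7; premium: 16 − 6 = 10. Expert stays.
Novice (assigned basic): none: 2 − 0 = 2; basic: 10 − 7 = 3; premium: 16 − 14 = 2. Novice stays.
Beginner (assigned none): none: 2 − 0 = 2; basic: 10 − 11 = -1; premium: 16 − 22 = -6. Beginner stays.
Every type prefers its assigned level; separation holds.

Yes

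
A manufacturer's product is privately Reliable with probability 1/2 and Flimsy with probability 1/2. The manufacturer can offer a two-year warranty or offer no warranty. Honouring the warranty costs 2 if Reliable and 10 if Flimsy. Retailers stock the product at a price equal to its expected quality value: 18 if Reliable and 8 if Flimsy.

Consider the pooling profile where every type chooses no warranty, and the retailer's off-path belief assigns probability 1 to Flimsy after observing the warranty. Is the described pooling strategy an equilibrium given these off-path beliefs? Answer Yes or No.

Yes

On path, the retailer holds the prior and pays 1/2·18 + 1/2·8 = 13. Off path (the warranty), believing Flimsy, it pays 8.
Reliable: no warranty nets 13; the warranty nets 8 − 2 = 6. Reliable stays.
Flimsy: no warranty nets 13; the warranty nets 8 − 10 = -2. Flimsy stays.
No type deviates, so pooling is sustained.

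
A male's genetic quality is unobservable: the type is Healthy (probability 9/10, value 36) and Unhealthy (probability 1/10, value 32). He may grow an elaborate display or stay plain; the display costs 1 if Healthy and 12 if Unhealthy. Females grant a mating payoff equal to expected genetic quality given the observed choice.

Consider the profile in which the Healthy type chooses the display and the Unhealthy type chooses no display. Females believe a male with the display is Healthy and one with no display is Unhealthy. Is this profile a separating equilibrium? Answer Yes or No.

Under these beliefs, the display earns mating payoff 36 and no display earns mating payoff 32.
Healthy: the display nets 36 − 1 = 35; no display nets 32. Healthy prefers the display.
Unhealthy: the display nets 36 − 12 = 24; no display nets 32. Unhealthy prefers no display.
Neither type deviates, so the separating profile is an equilibrium.

Yes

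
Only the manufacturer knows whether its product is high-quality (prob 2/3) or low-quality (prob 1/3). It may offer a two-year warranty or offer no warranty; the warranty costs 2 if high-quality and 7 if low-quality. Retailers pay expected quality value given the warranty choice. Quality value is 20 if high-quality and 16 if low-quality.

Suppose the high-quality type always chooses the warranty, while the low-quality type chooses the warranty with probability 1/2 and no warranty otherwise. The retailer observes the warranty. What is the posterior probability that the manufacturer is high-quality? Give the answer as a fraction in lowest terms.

P(the warranty) = (2/3)·1 + (1/3)·(1/2) = 5/6.
By Bayes' rule, P(high-quality | the warranty) = (2/3) / (5/6) = 4/5.

4/5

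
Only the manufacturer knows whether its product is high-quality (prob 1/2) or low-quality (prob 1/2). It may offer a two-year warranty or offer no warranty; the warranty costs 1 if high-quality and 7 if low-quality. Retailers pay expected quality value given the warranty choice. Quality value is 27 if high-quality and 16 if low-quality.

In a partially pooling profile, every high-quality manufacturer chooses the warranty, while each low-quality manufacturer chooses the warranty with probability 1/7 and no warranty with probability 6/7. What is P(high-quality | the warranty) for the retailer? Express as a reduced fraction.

7/8

P(the warranty) = (1/2)·1 + (1/2)·(1/7) = 4/7.
By Bayes' rule, P(high-quality | the warranty) = (1/2) / (4/7) = 7/8.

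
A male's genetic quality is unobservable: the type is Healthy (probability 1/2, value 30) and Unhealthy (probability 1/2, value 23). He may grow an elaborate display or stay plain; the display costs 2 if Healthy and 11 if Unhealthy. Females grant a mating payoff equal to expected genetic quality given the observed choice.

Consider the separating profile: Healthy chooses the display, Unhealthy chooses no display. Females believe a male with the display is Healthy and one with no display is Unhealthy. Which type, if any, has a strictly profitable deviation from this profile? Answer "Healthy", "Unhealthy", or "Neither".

The display pays 30; no display pays 23.
Healthy: assigned the display, nets 30 − 2 = 28; deviating to no display nets 23.
Unhealthy: assigned no display, nets 23; deviating to the display nets 30 − 11 = 19.
Both types strictly prefer their assigned action; no profitable deviation.

Neither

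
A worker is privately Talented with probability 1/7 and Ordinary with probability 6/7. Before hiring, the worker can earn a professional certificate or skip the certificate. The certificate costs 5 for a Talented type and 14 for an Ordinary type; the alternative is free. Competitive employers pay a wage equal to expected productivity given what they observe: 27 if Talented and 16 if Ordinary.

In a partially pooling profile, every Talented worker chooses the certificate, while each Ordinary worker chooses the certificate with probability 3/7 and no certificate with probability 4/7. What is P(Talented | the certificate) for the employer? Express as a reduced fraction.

P(the certificate) = (1/7)·1 + (6/7)·(3/7) = 25/49.
By Bayes' rule, P(Talented | the certificate) = (1/7) / (25/49) = 7/25.

7/25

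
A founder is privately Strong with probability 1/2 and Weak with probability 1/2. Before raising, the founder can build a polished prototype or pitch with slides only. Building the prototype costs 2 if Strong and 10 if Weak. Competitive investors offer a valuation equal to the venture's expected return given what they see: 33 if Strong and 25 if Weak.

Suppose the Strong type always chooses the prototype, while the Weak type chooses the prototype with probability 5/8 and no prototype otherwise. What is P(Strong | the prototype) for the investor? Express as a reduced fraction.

P(the prototype) = (1/2)·1 + (1/2)·(5/8) = 13/16.
By Bayes' rule, P(Strong | the prototype) = (1/2) / (13/16) = 8/13.

8/13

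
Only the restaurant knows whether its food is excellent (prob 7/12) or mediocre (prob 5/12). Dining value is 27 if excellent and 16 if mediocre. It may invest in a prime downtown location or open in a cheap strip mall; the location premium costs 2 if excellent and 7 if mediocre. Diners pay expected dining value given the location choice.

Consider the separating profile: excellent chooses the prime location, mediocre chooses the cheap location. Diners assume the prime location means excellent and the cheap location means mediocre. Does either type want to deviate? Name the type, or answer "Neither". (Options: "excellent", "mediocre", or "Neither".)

mediocre

The prime location pays 27; the cheap location pays 16.
excellent: assigned the prime location, nets 27 − 2 = 25; deviating to the cheap location nets 16.
mediocre: assigned the cheap location, nets 16; deviating to the prime location nets 27 − 7 = 20.
The mediocre type gains 4 by deviating.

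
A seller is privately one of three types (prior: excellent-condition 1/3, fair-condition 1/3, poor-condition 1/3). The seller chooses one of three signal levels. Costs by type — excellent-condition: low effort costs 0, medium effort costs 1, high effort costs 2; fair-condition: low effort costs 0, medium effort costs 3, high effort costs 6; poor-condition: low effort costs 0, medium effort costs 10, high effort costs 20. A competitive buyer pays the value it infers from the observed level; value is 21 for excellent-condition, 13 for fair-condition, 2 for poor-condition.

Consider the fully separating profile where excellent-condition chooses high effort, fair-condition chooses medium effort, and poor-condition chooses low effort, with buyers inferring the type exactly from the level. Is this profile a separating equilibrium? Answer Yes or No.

Separating prices: high effort → 21, medium effort → 13, low effort → 2.
excellent-condition (assigned high effort): low effort: 2 − 0 = 2; medium effort: 13 − 1 = 12; high effort: 21 − 2 = 19. excellent-condition stays.
fair-condition (assigned medium effort): low effort: 2 − 0 = 2; medium effort: 13 − 3 = 10; high effort: 21 − 6 = 15. fair-condition prefers high effort.
poor-condition (assigned low effort): low effort: 2 − 0 = 2; medium effort: 13 − 10 = 3; high effort: 21 − 20 = 1. poor-condition prefers medium effort.
At least one type deviates; the separating profile fails.

No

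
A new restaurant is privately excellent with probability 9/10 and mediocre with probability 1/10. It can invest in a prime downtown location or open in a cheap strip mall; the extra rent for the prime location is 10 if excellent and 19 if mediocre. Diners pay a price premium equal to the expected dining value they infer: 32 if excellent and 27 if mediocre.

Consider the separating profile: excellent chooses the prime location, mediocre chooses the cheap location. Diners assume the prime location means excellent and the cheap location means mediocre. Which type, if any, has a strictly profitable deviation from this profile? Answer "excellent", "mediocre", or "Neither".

The prime location pays 32; the cheap location pays 27.
excellent: assigned the prime location, nets 32 − 10 = 22; deviating to the cheap location nets 27.
mediocre: assigned the cheap location, nets 27; deviating to the prime location nets 32 − 19 = 13.
The excellent type gains 5 by deviating.

excellent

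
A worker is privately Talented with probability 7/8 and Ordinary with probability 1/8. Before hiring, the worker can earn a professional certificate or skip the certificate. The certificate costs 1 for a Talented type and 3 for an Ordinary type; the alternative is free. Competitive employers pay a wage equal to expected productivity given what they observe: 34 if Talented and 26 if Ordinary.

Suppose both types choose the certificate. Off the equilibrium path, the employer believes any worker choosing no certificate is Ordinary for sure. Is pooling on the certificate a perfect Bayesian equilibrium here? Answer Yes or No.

On path, the employer holds the prior and pays 7/8·34 + 1/8·26 = 33. Off path (no certificate), believing Ordinary, it pays 26.
Talented: the certificate nets 33 − 1 = 32; no certificate nets 26. Talented stays.
Ordinary: the certificate nets 33 − 3 = 30; no certificate nets 26. Ordinary stays.
No type deviates, so pooling is sustained.

Yes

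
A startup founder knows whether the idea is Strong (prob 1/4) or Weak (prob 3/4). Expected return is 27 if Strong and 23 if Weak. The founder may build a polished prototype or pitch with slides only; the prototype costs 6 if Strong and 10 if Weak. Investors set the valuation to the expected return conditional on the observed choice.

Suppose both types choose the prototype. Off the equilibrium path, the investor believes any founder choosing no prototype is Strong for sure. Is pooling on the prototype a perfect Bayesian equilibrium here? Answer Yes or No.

On path, the investor holds the prior and pays 1/4·27 + 3/4·23 = 24. Off path (no prototype), believing Strong, it pays 27.
Strong: the prototype nets 24 − 6 = 18; no prototype nets 27. Strong would deviate.
Weak: the prototype nets 24 − 10 = 14; no prototype nets 27. Weak would deviate.
A type deviates, so pooling fails.

No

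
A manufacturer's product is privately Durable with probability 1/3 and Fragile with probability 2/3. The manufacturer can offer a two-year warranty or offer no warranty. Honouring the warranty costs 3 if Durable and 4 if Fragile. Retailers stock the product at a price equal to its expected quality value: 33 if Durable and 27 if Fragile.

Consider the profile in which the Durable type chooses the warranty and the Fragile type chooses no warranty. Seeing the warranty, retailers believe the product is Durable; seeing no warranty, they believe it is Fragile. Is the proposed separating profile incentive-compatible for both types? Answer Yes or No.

Under these beliefs, the warranty earns price 33 and no warranty earns price 27.
Durable: the warranty nets 33 − 3 = 30; no warranty nets 27. Durable prefers the warranty.
Fragile: the warranty nets 33 − 4 = 29; no warranty nets 27. Fragile would deviate to the warranty.
Fragile has a profitable deviation, so the profile is not an equilibrium.

No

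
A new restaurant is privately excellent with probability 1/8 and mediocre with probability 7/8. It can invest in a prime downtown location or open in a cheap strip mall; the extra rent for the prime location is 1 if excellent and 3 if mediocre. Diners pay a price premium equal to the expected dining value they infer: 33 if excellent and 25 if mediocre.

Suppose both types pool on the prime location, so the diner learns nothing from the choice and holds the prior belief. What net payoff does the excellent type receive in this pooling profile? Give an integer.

Pooled price premium = 1/8·33 + 7/8·25 = 26.
excellent pays cost 1 for the prime location, so net payoff = 26 − 1 = 25.

25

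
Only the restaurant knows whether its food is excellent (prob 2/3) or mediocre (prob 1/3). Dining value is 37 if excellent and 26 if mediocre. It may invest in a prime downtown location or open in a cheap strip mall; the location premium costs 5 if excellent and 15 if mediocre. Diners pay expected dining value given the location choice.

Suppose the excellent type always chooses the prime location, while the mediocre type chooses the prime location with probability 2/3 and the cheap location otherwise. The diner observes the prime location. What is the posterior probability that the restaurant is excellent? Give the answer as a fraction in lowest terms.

3/4

P(the prime location) = (2/3)·1 + (1/3)·(2/3) = 8/9.
By Bayes' rule, P(excellent | the prime location) = (2/3) / (8/9) = 3/4.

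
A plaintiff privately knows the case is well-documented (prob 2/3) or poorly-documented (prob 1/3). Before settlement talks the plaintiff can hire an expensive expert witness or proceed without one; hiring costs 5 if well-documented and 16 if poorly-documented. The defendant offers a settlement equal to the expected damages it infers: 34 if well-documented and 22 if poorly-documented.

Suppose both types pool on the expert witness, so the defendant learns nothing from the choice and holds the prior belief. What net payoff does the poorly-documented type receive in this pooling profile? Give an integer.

Pooled settlement = 2/3·34 + 1/3·22 = 30.
poorly-documented pays cost 16 for the expert witness, so net payoff = 30 − 16 = 14.

14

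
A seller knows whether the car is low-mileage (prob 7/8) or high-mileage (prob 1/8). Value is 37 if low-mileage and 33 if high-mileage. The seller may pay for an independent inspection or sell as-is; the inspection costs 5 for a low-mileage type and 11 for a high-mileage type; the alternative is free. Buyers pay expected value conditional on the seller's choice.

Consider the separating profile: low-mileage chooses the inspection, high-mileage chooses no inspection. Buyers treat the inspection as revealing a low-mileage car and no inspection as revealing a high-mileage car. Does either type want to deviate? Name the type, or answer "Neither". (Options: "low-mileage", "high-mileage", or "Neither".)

low-mileage

The inspection pays 37; no inspection pays 33.
low-mileage: assigned the inspection, nets 37 − 5 = 32; deviating to no inspection nets 33.
high-mileage: assigned no inspection, nets 33; deviating to the inspection nets 37 − 11 = 26.
The low-mileage type gains 1 by deviating.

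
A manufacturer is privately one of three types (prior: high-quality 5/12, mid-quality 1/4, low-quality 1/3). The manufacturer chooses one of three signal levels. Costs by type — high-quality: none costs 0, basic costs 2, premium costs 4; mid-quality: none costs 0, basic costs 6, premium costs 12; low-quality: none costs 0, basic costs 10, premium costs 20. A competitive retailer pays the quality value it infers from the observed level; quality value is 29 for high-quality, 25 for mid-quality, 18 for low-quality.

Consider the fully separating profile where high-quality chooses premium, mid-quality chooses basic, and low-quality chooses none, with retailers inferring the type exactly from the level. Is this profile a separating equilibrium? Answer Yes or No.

Yes

Separating prices: premium → 29, basic → 25, none → 18.
high-quality (assigned premium): none: 18 − 0 = 18; basic: 25 − 2 = 23; premium: 29 − 4 = 25. high-quality stays.
mid-quality (assigned basic): none: 18 − 0 = 18; basic: 25 − 6 = 19; premium: 29 − 12 = 17. mid-quality stays.
low-quality (assigned none): none: 18 − 0 = 18; basic: 25 − 10 = 15; premium: 29 − 20 = 9. low-quality stays.
Every type prefers its assigned level; separation holds.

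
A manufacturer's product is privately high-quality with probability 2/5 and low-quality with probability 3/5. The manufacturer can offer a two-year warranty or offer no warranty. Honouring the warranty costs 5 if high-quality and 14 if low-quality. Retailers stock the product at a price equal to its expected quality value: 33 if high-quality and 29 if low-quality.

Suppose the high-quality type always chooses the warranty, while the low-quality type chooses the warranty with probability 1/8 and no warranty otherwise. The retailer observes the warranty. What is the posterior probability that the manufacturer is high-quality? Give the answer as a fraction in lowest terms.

P(the warranty) = (2/5)·1 + (3/5)·(1/8) = 19/40.
By Bayes' rule, P(high-quality | the warranty) = (2/5) / (19/40) = 16/19.

16/19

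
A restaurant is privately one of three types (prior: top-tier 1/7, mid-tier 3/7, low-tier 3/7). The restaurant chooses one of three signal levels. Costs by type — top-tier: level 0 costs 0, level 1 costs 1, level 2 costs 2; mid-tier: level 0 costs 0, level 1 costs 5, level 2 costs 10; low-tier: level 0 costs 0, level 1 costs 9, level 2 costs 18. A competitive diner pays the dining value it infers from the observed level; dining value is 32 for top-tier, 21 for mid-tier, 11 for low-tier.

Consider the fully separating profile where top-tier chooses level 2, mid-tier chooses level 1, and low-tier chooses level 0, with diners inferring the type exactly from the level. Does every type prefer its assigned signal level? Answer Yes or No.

No

Separating price premiums: level 2 → 32, level 1 → 21, level 0 → 11.
top-tier (assigned level 2): level 0: 11 − 0 = 11; level 1: 21 − 1 = 20; level 2: 32 − 2 = 30. top-tier stays.
mid-tier (assigned level 1): level 0: 11 − 0 = 11; level 1: 21 − 5 = 16; level 2: 32 − 10 = 22. mid-tier prefers level 2.
low-tier (assigned level 0): level 0: 11 − 0 = 11; level 1: 21 − 9 = 12; level 2: 32 − 18 = 14. low-tier prefers level 2.
At least one type deviates; the separating profile fails.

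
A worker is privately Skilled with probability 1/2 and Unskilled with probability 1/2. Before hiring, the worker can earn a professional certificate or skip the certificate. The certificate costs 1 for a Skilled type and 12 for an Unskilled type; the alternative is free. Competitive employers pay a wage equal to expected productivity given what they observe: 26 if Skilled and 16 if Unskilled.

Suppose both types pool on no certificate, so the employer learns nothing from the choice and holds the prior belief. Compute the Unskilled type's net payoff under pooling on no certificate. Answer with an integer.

21

Pooled wage = 1/2·26 + 1/2·16 = 21.
Unskilled pays no cost for no certificate, so net payoff = 21.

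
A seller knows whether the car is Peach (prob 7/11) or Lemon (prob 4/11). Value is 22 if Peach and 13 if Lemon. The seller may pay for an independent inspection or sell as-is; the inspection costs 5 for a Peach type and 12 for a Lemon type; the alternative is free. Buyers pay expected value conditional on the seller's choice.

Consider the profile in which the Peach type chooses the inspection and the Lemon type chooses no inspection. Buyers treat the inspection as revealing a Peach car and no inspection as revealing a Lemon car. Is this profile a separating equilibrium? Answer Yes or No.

Under these beliefs, the inspection earns price 22 and no inspection earns price 13.
Peach: the inspection nets 22 − 5 = 17; no inspection nets 13. Peach prefers the inspection.
Lemon: the inspection nets 22 − 12 = 10; no inspection nets 13. Lemon prefers no inspection.
Neither type deviates, so the separating profile is an equilibrium.

Yes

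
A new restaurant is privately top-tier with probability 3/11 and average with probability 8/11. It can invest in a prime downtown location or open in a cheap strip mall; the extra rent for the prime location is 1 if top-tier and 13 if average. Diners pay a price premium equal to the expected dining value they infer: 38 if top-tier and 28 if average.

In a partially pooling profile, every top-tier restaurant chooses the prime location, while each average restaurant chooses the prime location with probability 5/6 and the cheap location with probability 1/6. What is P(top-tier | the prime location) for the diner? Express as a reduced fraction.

9/29

P(the prime location) = (3/11)·1 + (8/11)·(5/6) = 29/33.
By Bayes' rule, P(top-tier | the prime location) = (3/11) / (29/33) = 9/29.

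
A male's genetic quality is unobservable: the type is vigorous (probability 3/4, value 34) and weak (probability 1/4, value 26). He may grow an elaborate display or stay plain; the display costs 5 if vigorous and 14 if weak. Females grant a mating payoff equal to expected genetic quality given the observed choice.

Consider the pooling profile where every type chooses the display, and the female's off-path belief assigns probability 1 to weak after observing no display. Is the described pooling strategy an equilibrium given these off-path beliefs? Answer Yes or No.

No

On path, the female holds the prior and pays 3/4·34 + 1/4·26 = 32. Off path (no display), believing weak, it pays 26.
vigorous: the display nets 32 − 5 = 27; no display nets 26. vigorous stays.
weak: the display nets 32 − 14 = 18; no display nets 26. weak would deviate.
A type deviates, so pooling fails.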